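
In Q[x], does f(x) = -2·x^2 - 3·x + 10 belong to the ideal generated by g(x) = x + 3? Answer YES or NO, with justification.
In Q[x] the ideal (g) consists of all multiples of g, so f ∈ (g) iff g | f, i.e. iff the remainder of f on division by g is 0. Divide f by g (g is monic, so eliminate the leading term of the running remainder at each step):
  leading term -2·x^2: subtract (-2·x)·g(x) = -2·x^2 - 6·x, leaving 3·x + 10
  leading term 3·x: subtract (3)·g(x) = 3·x + 9, leaving 1
The remainder r(x) = 1 ≠ 0 (and deg r < deg g), so g ∤ f, i.e. f ∉ (g).

Final answer: NO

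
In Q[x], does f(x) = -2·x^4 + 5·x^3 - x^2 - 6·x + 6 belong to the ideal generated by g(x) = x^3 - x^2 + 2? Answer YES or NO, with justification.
In Q[x] the ideal (g) consists of all multiples of g, so f ∈ (g) iff g | f, i.e. iff the remainder of f on division by g is 0. Divide f by g (g is monic, so eliminate the leading term of the running remainder at each step):
  leading term -2·x^4: subtract (-2·x)·g(x) = -2·x^4 + 2·x^3 - 4·x, leaving 3·x^3 - x^2 - 2·x + 6
  leading term 3·x^3: subtract (3)·g(x) = 3·x^3 - 3·x^2 + 6, leaving 2·x^2 - 2·x
The remainder r(x) = 2·x^2 - 2·x ≠ 0 (and deg r < deg g), so g ∤ f, i.e. f ∉ (g).

Final answer: NO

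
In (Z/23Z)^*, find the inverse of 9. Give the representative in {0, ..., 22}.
Apply the extended Euclidean algorithm to (23, 9), tracking rows (r, s, t) with s·23 + t·9 = r. Each division r_prev = q·r_cur + r_new produces the new row as (previous row) − q·(current row):
  row A: (23, 1, 0)   [1·23 + 0·9 = 23]
  row B: (9, 0, 1)   [0·23 + 1·9 = 9]
  23 = 2·9 + 5   → row C = row A − 2·row B = (5, 1, −2)   [check: 1·23 − 2·9 = 5]
  9 = 1·5 + 4   → row D = row B − 1·row C = (4, −1, 3)   [check: −1·23 + 3·9 = 4]
  5 = 1·4 + 1   → row E = row C − 1·row D = (1, 2, −5)   [check: 2·23 − 5·9 = 1]
  4 = 4·1 + 0   → remainder 0, stop. gcd = 1 (last nonzero row E).
The gcd is 1, so 9 is invertible mod 23. The last nonzero row gives 2·23 − 5·9 = 1, so t = −5. So 9^(−1) ≡ −5 ≡ 18 (mod 23). Verify: 9 · 18 = 162 ≡ 1 (mod 23). ✓

Final answer: 9^(−1) ≡ 18 (mod 23)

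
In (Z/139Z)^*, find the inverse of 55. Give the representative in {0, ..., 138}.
Apply the extended Euclidean algorithm to (139, 55), tracking rows (r, s, t) with s·139 + t·55 = r. Each division r_prev = q·r_cur + r_new produces the new row as (previous row) − q·(current row):
  row A: (139, 1, 0)   [1·139 + 0·55 = 139]
  row B: (55, 0, 1)   [0·139 + 1·55 = 55]
  139 = 2·55 + 29   → row C = row A − 2·row B = (29, 1, −2)   [check: 1·139 − 2·55 = 29]
  55 = 1·29 + 26   → row D = row B − 1·row C = (26, −1, 3)   [check: −1·139 + 3·55 = 26]
  29 = 1·26 + 3   → row E = row C − 1·row D = (3, 2, −5)   [check: 2·139 − 5·55 = 3]
  26 = 8·3 + 2   → row F = row D − 8·row E = (2, −17, 43)   [check: −17·139 + 43·55 = 2]
  3 = 1·2 + 1   → row G = row E − 1·row F = (1, 19, −48)   [check: 19·139 − 48·55 = 1]
  2 = 2·1 + 0   → remainder 0, stop. gcd = 1 (last nonzero row G).
The gcd is 1, so 55 is invertible mod 139. The last nonzero row gives 19·139 − 48·55 = 1, so t = −48. So 55^(−1) ≡ −48 ≡ 91 (mod 139). Verify: 55 · 91 = 5005 ≡ 1 (mod 139). ✓

Final answer: 55^(−1) ≡ 91 (mod 139)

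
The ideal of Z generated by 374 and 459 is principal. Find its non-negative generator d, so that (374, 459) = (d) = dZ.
In the PID Z, (a, b) is generated by gcd(a, b). Compute gcd(459, 374) with the extended Euclidean algorithm, tracking rows (r, s, t) with s·459 + t·374 = r:
  row A: (459, 1, 0)   [1·459 + 0·374 = 459]
  row B: (374, 0, 1)   [0·459 + 1·374 = 374]
  459 = 1·374 + 85   → row C = row A − 1·row B = (85, 1, −1)   [check: 1·459 − 1·374 = 85]
  374 = 4·85 + 34   → row D = row B − 4·row C = (34, −4, 5)   [check: −4·459 + 5·374 = 34]
  85 = 2·34 + 17   → row E = row C − 2·row D = (17, 9, −11)   [check: 9·459 − 11·374 = 17]
  34 = 2·17 + 0   → remainder 0, stop. gcd = 17 (last nonzero row E).
So gcd(374, 459) = 17, with Bézout identity 9·459 − 11·374 = 17. Containment (⊇): the Bézout identity exhibits 17 as an element of (374, 459), giving (17) ⊆ (374, 459). Containment (⊆): since 17 | 374 and 17 | 459 (374 = 17·22, 459 = 17·27), every Z-linear combination of 374 and 459 is divisible by 17, so (374, 459) ⊆ (17). Therefore (374, 459) = (17), d = 17.

Final answer: (374, 459) = (17); d = 17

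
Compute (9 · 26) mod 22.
Reduce the factors first: 26 ≡ 4 (mod 22), so 9 · 26 ≡ 9 · 4 (mod 22). 9 · 4 = 36. Dividing by 22: 36 = 1·22 + 14. So (9 · 26) mod 22 = 14.

Final answer: 14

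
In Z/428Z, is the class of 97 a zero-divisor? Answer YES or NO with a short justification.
gcd(97, 428) = 1, so 97 is a unit in Z/428Z (it has a multiplicative inverse). A unit cannot be a zero-divisor: if 97·b ≡ 0 then multiplying both sides by 97^(−1) gives b ≡ 0. So 97 is not a zero-divisor.

Final answer: NO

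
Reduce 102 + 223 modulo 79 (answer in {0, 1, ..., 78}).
9

Reduce the summands first: 102 ≡ 23, 223 ≡ 65 (mod 79), so 102 + 223 ≡ 23 + 65 (mod 79). 23 + 65 = 88; 88 = 1·79 + 9, so (102 + 223) mod 79 = 9.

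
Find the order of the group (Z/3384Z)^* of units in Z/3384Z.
(Z/3384Z)^* consists of the classes a with gcd(a, 3384) = 1, so its order is φ(3384). φ is multiplicative, with φ(p^e) = p^e − p^(e−1). Factorise 3384 = 2^3 · 3^2 · 47. Then
  φ(3384) = (2^3 − 2^2) · (3^2 − 3^1) · (47 − 1) = 4 · 6 · 46 = 1104.
Thus |(Z/3384Z)^*| = 1104.

Final answer: |(Z/3384Z)^*| = 1104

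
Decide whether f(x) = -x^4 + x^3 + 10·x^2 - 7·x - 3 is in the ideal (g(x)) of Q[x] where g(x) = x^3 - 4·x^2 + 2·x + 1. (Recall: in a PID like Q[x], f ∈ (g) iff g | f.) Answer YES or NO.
In Q[x] the ideal (g) consists of all multiples of g, so f ∈ (g) iff g | f, i.e. iff the remainder of f on division by g is 0. Divide f by g (g is monic, so eliminate the leading term of the running remainder at each step):
  leading term -x^4: subtract (-x)·g(x) = -x^4 + 4·x^3 - 2·x^2 - x, leaving -3·x^3 + 12·x^2 - 6·x - 3
  leading term -3·x^3: subtract (-3)·g(x) = -3·x^3 + 12·x^2 - 6·x - 3, leaving 0
The remainder is 0, so f(x) = g(x) · h(x) with h(x) = -x - 3. Hence g | f, i.e. f ∈ (g).

Final answer: YES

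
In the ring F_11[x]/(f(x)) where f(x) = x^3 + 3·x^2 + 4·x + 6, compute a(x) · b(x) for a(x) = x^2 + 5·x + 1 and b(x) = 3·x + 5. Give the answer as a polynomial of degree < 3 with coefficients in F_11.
Multiply as integer polynomials: a · b = 3·x^3 + 20·x^2 + 28·x + 5. Reducing coefficients mod 11: a · b ≡ 3·x^3 + 9·x^2 + 6·x + 5. Now divide by f(x) = x^3 + 3·x^2 + 4·x + 6 in F_11[x], eliminating the leading term at each step:
  leading term 3·x^3: subtract (3)·f(x) = 3·x^3 + 9·x^2 + x + 7, leaving 5·x + 9 (coefficients mod 11)
The degree is now < 3, so this is the remainder. Hence a · b ≡ 5·x + 9 in F_11[x]/(f).

Final answer: a · b ≡ 5·x + 9 (mod f(x))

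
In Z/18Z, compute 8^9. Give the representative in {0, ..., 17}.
Use repeated squaring. Binary(9) = 1001. Walk through the bits of the exponent 9 left-to-right: at each bit after the leading one, square the running value, then multiply by 8 if the bit is 1 (always reducing mod 18):
  bit 1 = 1 (leading): start with 8.
  bit 2 = 0: square 8^2 = 64 ≡ 10 (mod 18).
  bit 3 = 0: square 10^2 = 100 ≡ 10 (mod 18).
  bit 4 = 1: square 10^2 = 100 ≡ 10; bit is 1, so multiply 10·8 = 80 ≡ 8 (mod 18).
Final value: 8^9 ≡ 8 (mod 18).

Final answer: 8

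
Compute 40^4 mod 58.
Use repeated squaring. Binary(4) = 100. Walk through the bits of the exponent 4 left-to-right: at each bit after the leading one, square the running value, then multiply by 40 if the bit is 1 (always reducing mod 58):
  bit 1 = 1 (leading): start with 40.
  bit 2 = 0: square 40^2 = 1600 ≡ 34 (mod 58).
  bit 3 = 0: square 34^2 = 1156 ≡ 54 (mod 58).
Final value: 40^4 ≡ 54 (mod 58).

Final answer: 54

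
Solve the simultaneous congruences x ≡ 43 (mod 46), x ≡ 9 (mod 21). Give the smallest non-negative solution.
x ≡ 135 (mod 966); the representative in [0, 966) is 135

The moduli 46, 21 are pairwise coprime, so by the CRT there is a unique solution mod 46·21 = 966.
Solve by successive substitution. Start with x ≡ 43 (mod 46).
  Combine with x ≡ 9 (mod 21): write x = 43 + 46·t and require 43 + 46·t ≡ 9 (mod 21), i.e. 46·t ≡ 9 − 43 ≡ 8 (mod 21). Since 46^(−1) ≡ 16 (mod 21) (46 ≡ 4 (mod 21)), t ≡ 16·8 ≡ 2 (mod 21). So x ≡ 43 + 46·2 = 135 (mod 966).
Unique solution in [0, 966): x = 135.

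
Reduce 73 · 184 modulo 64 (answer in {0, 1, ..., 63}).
Reduce the factors first: 73 ≡ 9, 184 ≡ 56 (mod 64), so 73 · 184 ≡ 9 · 56 (mod 64). 9 · 56 = 504. Dividing by 64: 504 = 7·64 + 56. So (73 · 184) mod 64 = 56.

Final answer: 56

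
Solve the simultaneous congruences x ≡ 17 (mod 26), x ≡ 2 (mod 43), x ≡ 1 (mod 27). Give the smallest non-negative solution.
x ≡ 2539 (mod 30186); the representative in [0, 30186) is 2539

The moduli 26, 43, 27 are pairwise coprime, so by the CRT there is a unique solution mod 26·43·27 = 30186.
Solve by successive substitution. Start with x ≡ 17 (mod 26).
  Combine with x ≡ 2 (mod 43): write x = 17 + 26·t and require 17 + 26·t ≡ 2 (mod 43), i.e. 26·t ≡ 2 − 17 ≡ 28 (mod 43). Since 26^(−1) ≡ 5 (mod 43), t ≡ 5·28 ≡ 11 (mod 43). So x ≡ 17 + 26·11 = 303 (mod 1118).
  Combine with x ≡ 1 (mod 27): write x = 303 + 1118·t and require 303 + 1118·t ≡ 1 (mod 27), i.e. 1118·t ≡ 1 − 303 ≡ 22 (mod 27). Since 1118^(−1) ≡ 5 (mod 27) (1118 ≡ 11 (mod 27)), t ≡ 5·22 ≡ 2 (mod 27). So x ≡ 303 + 1118·2 = 2539 (mod 30186).
Unique solution in [0, 30186): x = 2539.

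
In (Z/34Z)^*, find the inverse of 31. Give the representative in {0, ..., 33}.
Apply the extended Euclidean algorithm to (34, 31), tracking rows (r, s, t) with s·34 + t·31 = r. Each division r_prev = q·r_cur + r_new produces the new row as (previous row) − q·(current row):
  row A: (34, 1, 0)   [1·34 + 0·31 = 34]
  row B: (31, 0, 1)   [0·34 + 1·31 = 31]
  34 = 1·31 + 3   → row C = row A − 1·row B = (3, 1, −1)   [check: 1·34 − 1·31 = 3]
  31 = 10·3 + 1   → row D = row B − 10·row C = (1, −10, 11)   [check: −10·34 + 11·31 = 1]
  3 = 3·1 + 0   → remainder 0, stop. gcd = 1 (last nonzero row D).
The gcd is 1, so 31 is invertible mod 34. The last nonzero row gives −10·34 + 11·31 = 1, so t = 11. So 31^(−1) ≡ 11 (mod 34). Verify: 31 · 11 = 341 ≡ 1 (mod 34). ✓

Final answer: 31^(−1) ≡ 11 (mod 34)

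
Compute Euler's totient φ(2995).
φ is multiplicative, with φ(p^e) = p^e − p^(e−1). Factorise 2995 = 5 · 599. Then
  φ(2995) = (5 − 1) · (599 − 1) = 4 · 598 = 2392.

Final answer: φ(2995) = 2392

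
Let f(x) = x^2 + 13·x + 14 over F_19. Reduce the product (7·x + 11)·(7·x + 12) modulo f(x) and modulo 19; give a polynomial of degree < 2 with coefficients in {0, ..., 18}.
Multiply as integer polynomials: a · b = 49·x^2 + 161·x + 132. Reducing coefficients mod 19: a · b ≡ 11·x^2 + 9·x + 18. Now divide by f(x) = x^2 + 13·x + 14 in F_19[x], eliminating the leading term at each step:
  leading term 11·x^2: subtract (11)·f(x) = 11·x^2 + 10·x + 2, leaving 18·x + 16 (coefficients mod 19)
The degree is now < 2, so this is the remainder. Hence a · b ≡ 18·x + 16 in F_19[x]/(f).

Final answer: a · b ≡ 18·x + 16 (mod f(x))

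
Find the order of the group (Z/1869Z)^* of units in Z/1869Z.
|(Z/1869Z)^*| = 1056

(Z/1869Z)^* consists of the classes a with gcd(a, 1869) = 1, so its order is φ(1869). φ is multiplicative, with φ(p^e) = p^e − p^(e−1). Factorise 1869 = 3 · 7 · 89. Then
  φ(1869) = (3 − 1) · (7 − 1) · (89 − 1) = 2 · 6 · 88 = 1056.
Thus |(Z/1869Z)^*| = 1056.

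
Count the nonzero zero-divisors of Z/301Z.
In Z/301Z each nonzero element is either a unit (gcd with 301 is 1) or a zero-divisor (gcd > 1). The number of units is φ(301): factorise 301 = 7 · 43, so φ(301) = (7 − 1) · (43 − 1) = 6 · 42 = 252. The nonzero elements number 301 − 1 = 300. Hence the nonzero zero-divisors number 300 − 252 = 48.

Final answer: Z/301Z has 48 nonzero zero-divisors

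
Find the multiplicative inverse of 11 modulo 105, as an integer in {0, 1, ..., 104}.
Apply the extended Euclidean algorithm to (105, 11), tracking rows (r, s, t) with s·105 + t·11 = r. Each division r_prev = q·r_cur + r_new produces the new row as (previous row) − q·(current row):
  row A: (105, 1, 0)   [1·105 + 0·11 = 105]
  row B: (11, 0, 1)   [0·105 + 1·11 = 11]
  105 = 9·11 + 6   → row C = row A − 9·row B = (6, 1, −9)   [check: 1·105 − 9·11 = 6]
  11 = 1·6 + 5   → row D = row B − 1·row C = (5, −1, 10)   [check: −1·105 + 10·11 = 5]
  6 = 1·5 + 1   → row E = row C − 1·row D = (1, 2, −19)   [check: 2·105 − 19·11 = 1]
  5 = 5·1 + 0   → remainder 0, stop. gcd = 1 (last nonzero row E).
The gcd is 1, so 11 is invertible mod 105. The last nonzero row gives 2·105 − 19·11 = 1, so t = −19. So 11^(−1) ≡ −19 ≡ 86 (mod 105). Verify: 11 · 86 = 946 ≡ 1 (mod 105). ✓

Final answer: 11^(−1) ≡ 86 (mod 105)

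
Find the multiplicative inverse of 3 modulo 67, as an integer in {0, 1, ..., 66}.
Apply the extended Euclidean algorithm to (67, 3), tracking rows (r, s, t) with s·67 + t·3 = r. Each division r_prev = q·r_cur + r_new produces the new row as (previous row) − q·(current row):
  row A: (67, 1, 0)   [1·67 + 0·3 = 67]
  row B: (3, 0, 1)   [0·67 + 1·3 = 3]
  67 = 22·3 + 1   → row C = row A − 22·row B = (1, 1, −22)   [check: 1·67 − 22·3 = 1]
  3 = 3·1 + 0   → remainder 0, stop. gcd = 1 (last nonzero row C).
The gcd is 1, so 3 is invertible mod 67. The last nonzero row gives 1·67 − 22·3 = 1, so t = −22. So 3^(−1) ≡ −22 ≡ 45 (mod 67). Verify: 3 · 45 = 135 ≡ 1 (mod 67). ✓

Final answer: 3^(−1) ≡ 45 (mod 67)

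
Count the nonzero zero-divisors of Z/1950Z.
In Z/1950Z each nonzero element is either a unit (gcd with 1950 is 1) or a zero-divisor (gcd > 1). The number of units is φ(1950): factorise 1950 = 2 · 3 · 5^2 · 13, so φ(1950) = (2 − 1) · (3 − 1) · (5^2 − 5^1) · (13 − 1) = 1 · 2 · 20 · 12 = 480. The nonzero elements number 1950 − 1 = 1949. Hence the nonzero zero-divisors number 1949 − 480 = 1469.

Final answer: Z/1950Z has 1469 nonzero zero-divisors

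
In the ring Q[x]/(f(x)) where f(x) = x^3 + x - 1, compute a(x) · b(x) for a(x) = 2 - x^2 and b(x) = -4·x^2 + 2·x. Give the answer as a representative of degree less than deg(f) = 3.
a · b ≡ -12·x^2 + 10·x - 2 (mod f(x))

First multiply in Q[x] without reducing: a · b = 4·x^4 - 2·x^3 - 8·x^2 + 4·x. Now divide by f(x) = x^3 + x - 1, eliminating the leading term at each step:
  leading term 4·x^4: subtract (4·x)·f(x) = 4·x^4 + 4·x^2 - 4·x, leaving -2·x^3 - 12·x^2 + 8·x
  leading term -2·x^3: subtract (-2)·f(x) = -2·x^3 - 2·x + 2, leaving -12·x^2 + 10·x - 2
The degree is now < 3, so this is the remainder. Hence a · b ≡ -12·x^2 + 10·x - 2 in Q[x]/(f).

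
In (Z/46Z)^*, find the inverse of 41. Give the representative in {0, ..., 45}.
41^(−1) ≡ 9 (mod 46)

Apply the extended Euclidean algorithm to (46, 41), tracking rows (r, s, t) with s·46 + t·41 = r. Each division r_prev = q·r_cur + r_new produces the new row as (previous row) − q·(current row):
  row A: (46, 1, 0)   [1·46 + 0·41 = 46]
  row B: (41, 0, 1)   [0·46 + 1·41 = 41]
  46 = 1·41 + 5   → row C = row A − 1·row B = (5, 1, −1)   [check: 1·46 − 1·41 = 5]
  41 = 8·5 + 1   → row D = row B − 8·row C = (1, −8, 9)   [check: −8·46 + 9·41 = 1]
  5 = 5·1 + 0   → remainder 0, stop. gcd = 1 (last nonzero row D).
The gcd is 1, so 41 is invertible mod 46. The last nonzero row gives −8·46 + 9·41 = 1, so t = 9. So 41^(−1) ≡ 9 (mod 46). Verify: 41 · 9 = 369 ≡ 1 (mod 46). ✓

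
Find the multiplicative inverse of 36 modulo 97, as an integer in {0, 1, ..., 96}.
36^(−1) ≡ 62 (mod 97)

Apply the extended Euclidean algorithm to (97, 36), tracking rows (r, s, t) with s·97 + t·36 = r. Each division r_prev = q·r_cur + r_new produces the new row as (previous row) − q·(current row):
  row A: (97, 1, 0)   [1·97 + 0·36 = 97]
  row B: (36, 0, 1)   [0·97 + 1·36 = 36]
  97 = 2·36 + 25   → row C = row A − 2·row B = (25, 1, −2)   [check: 1·97 − 2·36 = 25]
  36 = 1·25 + 11   → row D = row B − 1·row C = (11, −1, 3)   [check: −1·97 + 3·36 = 11]
  25 = 2·11 + 3   → row E = row C − 2·row D = (3, 3, −8)   [check: 3·97 − 8·36 = 3]
  11 = 3·3 + 2   → row F = row D − 3·row E = (2, −10, 27)   [check: −10·97 + 27·36 = 2]
  3 = 1·2 + 1   → row G = row E − 1·row F = (1, 13, −35)   [check: 13·97 − 35·36 = 1]
  2 = 2·1 + 0   → remainder 0, stop. gcd = 1 (last nonzero row G).
The gcd is 1, so 36 is invertible mod 97. The last nonzero row gives 13·97 − 35·36 = 1, so t = −35. So 36^(−1) ≡ −35 ≡ 62 (mod 97). Verify: 36 · 62 = 2232 ≡ 1 (mod 97). ✓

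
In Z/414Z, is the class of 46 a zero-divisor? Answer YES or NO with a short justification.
YES

gcd(46, 414) = 46 > 1, so 46 is not a unit in Z/414Z. In Z/nZ every nonzero non-unit is a zero-divisor: explicitly, take b = 414/gcd = 9 ≠ 0 (mod 414); then 46·9 = 414 = 1·414, i.e. 46·9 ≡ 0 (mod 414). So 46 is a zero-divisor.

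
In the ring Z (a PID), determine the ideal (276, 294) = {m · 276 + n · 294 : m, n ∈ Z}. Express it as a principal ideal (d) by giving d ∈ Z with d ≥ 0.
(276, 294) = (6); d = 6

In the PID Z, (a, b) is generated by gcd(a, b). Compute gcd(294, 276) with the extended Euclidean algorithm, tracking rows (r, s, t) with s·294 + t·276 = r:
  row A: (294, 1, 0)   [1·294 + 0·276 = 294]
  row B: (276, 0, 1)   [0·294 + 1·276 = 276]
  294 = 1·276 + 18   → row C = row A − 1·row B = (18, 1, −1)   [check: 1·294 − 1·276 = 18]
  276 = 15·18 + 6   → row D = row B − 15·row C = (6, −15, 16)   [check: −15·294 + 16·276 = 6]
  18 = 3·6 + 0   → remainder 0, stop. gcd = 6 (last nonzero row D).
So gcd(276, 294) = 6, with Bézout identity −15·294 + 16·276 = 6. Containment (⊇): the Bézout identity exhibits 6 as an element of (276, 294), giving (6) ⊆ (276, 294). Containment (⊆): since 6 | 276 and 6 | 294 (276 = 6·46, 294 = 6·49), every Z-linear combination of 276 and 294 is divisible by 6, so (276, 294) ⊆ (6). Therefore (276, 294) = (6), d = 6.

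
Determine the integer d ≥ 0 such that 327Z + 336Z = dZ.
(327, 336) = (3); d = 3

In the PID Z, (a, b) is generated by gcd(a, b). Compute gcd(336, 327) with the extended Euclidean algorithm, tracking rows (r, s, t) with s·336 + t·327 = r:
  row A: (336, 1, 0)   [1·336 + 0·327 = 336]
  row B: (327, 0, 1)   [0·336 + 1·327 = 327]
  336 = 1·327 + 9   → row C = row A − 1·row B = (9, 1, −1)   [check: 1·336 − 1·327 = 9]
  327 = 36·9 + 3   → row D = row B − 36·row C = (3, −36, 37)   [check: −36·336 + 37·327 = 3]
  9 = 3·3 + 0   → remainder 0, stop. gcd = 3 (last nonzero row D).
So gcd(327, 336) = 3, with Bézout identity −36·336 + 37·327 = 3. Containment (⊇): the Bézout identity exhibits 3 as an element of (327, 336), giving (3) ⊆ (327, 336). Containment (⊆): since 3 | 327 and 3 | 336 (327 = 3·109, 336 = 3·112), every Z-linear combination of 327 and 336 is divisible by 3, so (327, 336) ⊆ (3). Therefore (327, 336) = (3), d = 3.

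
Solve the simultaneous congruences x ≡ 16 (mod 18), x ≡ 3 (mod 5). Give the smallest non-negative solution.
The moduli 18, 5 are pairwise coprime, so by the CRT there is a unique solution mod 18·5 = 90.
Solve by successive substitution. Start with x ≡ 16 (mod 18).
  Combine with x ≡ 3 (mod 5): write x = 16 + 18·t and require 16 + 18·t ≡ 3 (mod 5), i.e. 18·t ≡ 3 − 16 ≡ 2 (mod 5). Since 18^(−1) ≡ 2 (mod 5) (18 ≡ 3 (mod 5)), t ≡ 2·2 ≡ 4 (mod 5). So x ≡ 16 + 18·4 = 88 (mod 90).
Unique solution in [0, 90): x = 88.

Final answer: x ≡ 88 (mod 90); the representative in [0, 90) is 88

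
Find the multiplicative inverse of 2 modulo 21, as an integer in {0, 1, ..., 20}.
Apply the extended Euclidean algorithm to (21, 2), tracking rows (r, s, t) with s·21 + t·2 = r. Each division r_prev = q·r_cur + r_new produces the new row as (previous row) − q·(current row):
  row A: (21, 1, 0)   [1·21 + 0·2 = 21]
  row B: (2, 0, 1)   [0·21 + 1·2 = 2]
  21 = 10·2 + 1   → row C = row A − 10·row B = (1, 1, −10)   [check: 1·21 − 10·2 = 1]
  2 = 2·1 + 0   → remainder 0, stop. gcd = 1 (last nonzero row C).
The gcd is 1, so 2 is invertible mod 21. The last nonzero row gives 1·21 − 10·2 = 1, so t = −10. So 2^(−1) ≡ −10 ≡ 11 (mod 21). Verify: 2 · 11 = 22 ≡ 1 (mod 21). ✓

Final answer: 2^(−1) ≡ 11 (mod 21)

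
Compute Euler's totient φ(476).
φ(476) = 192

φ is multiplicative, with φ(p^e) = p^e − p^(e−1). Factorise 476 = 2^2 · 7 · 17. Then
  φ(476) = (2^2 − 2^1) · (7 − 1) · (17 − 1) = 2 · 6 · 16 = 192.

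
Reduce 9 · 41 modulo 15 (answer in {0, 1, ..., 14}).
9

Reduce the factors first: 41 ≡ 11 (mod 15), so 9 · 41 ≡ 9 · 11 (mod 15). 9 · 11 = 99. Dividing by 15: 99 = 6·15 + 9. So (9 · 41) mod 15 = 9.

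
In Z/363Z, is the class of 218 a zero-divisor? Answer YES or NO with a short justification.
gcd(218, 363) = 1, so 218 is a unit in Z/363Z (it has a multiplicative inverse). A unit cannot be a zero-divisor: if 218·b ≡ 0 then multiplying both sides by 218^(−1) gives b ≡ 0. So 218 is not a zero-divisor.

Final answer: NO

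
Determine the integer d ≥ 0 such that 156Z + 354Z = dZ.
In the PID Z, (a, b) is generated by gcd(a, b). Compute gcd(354, 156) with the extended Euclidean algorithm, tracking rows (r, s, t) with s·354 + t·156 = r:
  row A: (354, 1, 0)   [1·354 + 0·156 = 354]
  row B: (156, 0, 1)   [0·354 + 1·156 = 156]
  354 = 2·156 + 42   → row C = row A − 2·row B = (42, 1, −2)   [check: 1·354 − 2·156 = 42]
  156 = 3·42 + 30   → row D = row B − 3·row C = (30, −3, 7)   [check: −3·354 + 7·156 = 30]
  42 = 1·30 + 12   → row E = row C − 1·row D = (12, 4, −9)   [check: 4·354 − 9·156 = 12]
  30 = 2·12 + 6   → row F = row D − 2·row E = (6, −11, 25)   [check: −11·354 + 25·156 = 6]
  12 = 2·6 + 0   → remainder 0, stop. gcd = 6 (last nonzero row F).
So gcd(156, 354) = 6, with Bézout identity −11·354 + 25·156 = 6. Containment (⊇): the Bézout identity exhibits 6 as an element of (156, 354), giving (6) ⊆ (156, 354). Containment (⊆): since 6 | 156 and 6 | 354 (156 = 6·26, 354 = 6·59), every Z-linear combination of 156 and 354 is divisible by 6, so (156, 354) ⊆ (6). Therefore (156, 354) = (6), d = 6.

Final answer: (156, 354) = (6); d = 6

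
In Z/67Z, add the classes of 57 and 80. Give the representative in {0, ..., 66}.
Reduce the summands first: 80 ≡ 13 (mod 67), so 57 + 80 ≡ 57 + 13 (mod 67). 57 + 13 = 70; 70 = 1·67 + 3, so (57 + 80) mod 67 = 3.

Final answer: 3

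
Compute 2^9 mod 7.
1

Use repeated squaring. Binary(9) = 1001. Walk through the bits of the exponent 9 left-to-right: at each bit after the leading one, square the running value, then multiply by 2 if the bit is 1 (always reducing mod 7):
  bit 1 = 1 (leading): start with 2.
  bit 2 = 0: square 2^2 = 4 (mod 7).
  bit 3 = 0: square 4^2 = 16 ≡ 2 (mod 7).
  bit 4 = 1: square 2^2 = 4; bit is 1, so multiply 4·2 = 8 ≡ 1 (mod 7).
Final value: 2^9 ≡ 1 (mod 7).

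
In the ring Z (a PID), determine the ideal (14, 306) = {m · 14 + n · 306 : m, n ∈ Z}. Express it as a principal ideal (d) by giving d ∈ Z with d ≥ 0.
(14, 306) = (2); d = 2

In the PID Z, (a, b) is generated by gcd(a, b). Compute gcd(306, 14) with the extended Euclidean algorithm, tracking rows (r, s, t) with s·306 + t·14 = r:
  row A: (306, 1, 0)   [1·306 + 0·14 = 306]
  row B: (14, 0, 1)   [0·306 + 1·14 = 14]
  306 = 21·14 + 12   → row C = row A − 21·row B = (12, 1, −21)   [check: 1·306 − 21·14 = 12]
  14 = 1·12 + 2   → row D = row B − 1·row C = (2, −1, 22)   [check: −1·306 + 22·14 = 2]
  12 = 6·2 + 0   → remainder 0, stop. gcd = 2 (last nonzero row D).
So gcd(14, 306) = 2, with Bézout identity −1·306 + 22·14 = 2. Containment (⊇): the Bézout identity exhibits 2 as an element of (14, 306), giving (2) ⊆ (14, 306). Containment (⊆): since 2 | 14 and 2 | 306 (14 = 2·7, 306 = 2·153), every Z-linear combination of 14 and 306 is divisible by 2, so (14, 306) ⊆ (2). Therefore (14, 306) = (2), d = 2.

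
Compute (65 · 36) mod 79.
49

Both factors are already reduced mod 79. 65 · 36 = 2340. Dividing by 79: 2340 = 29·79 + 49. So (65 · 36) mod 79 = 49.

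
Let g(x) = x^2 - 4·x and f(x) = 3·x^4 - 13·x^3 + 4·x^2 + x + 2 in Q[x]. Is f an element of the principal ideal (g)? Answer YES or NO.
In Q[x] the ideal (g) consists of all multiples of g, so f ∈ (g) iff g | f, i.e. iff the remainder of f on division by g is 0. Divide f by g (g is monic, so eliminate the leading term of the running remainder at each step):
  leading term 3·x^4: subtract (3·x^2)·g(x) = 3·x^4 - 12·x^3, leaving -x^3 + 4·x^2 + x + 2
  leading term -x^3: subtract (-x)·g(x) = -x^3 + 4·x^2, leaving x + 2
The remainder r(x) = x + 2 ≠ 0 (and deg r < deg g), so g ∤ f, i.e. f ∉ (g).

Final answer: NO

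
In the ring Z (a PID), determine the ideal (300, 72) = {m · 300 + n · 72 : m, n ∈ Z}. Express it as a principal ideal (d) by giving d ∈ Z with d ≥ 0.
In the PID Z, (a, b) is generated by gcd(a, b). Compute gcd(300, 72) with the extended Euclidean algorithm, tracking rows (r, s, t) with s·300 + t·72 = r:
  row A: (300, 1, 0)   [1·300 + 0·72 = 300]
  row B: (72, 0, 1)   [0·300 + 1·72 = 72]
  300 = 4·72 + 12   → row C = row A − 4·row B = (12, 1, −4)   [check: 1·300 − 4·72 = 12]
  72 = 6·12 + 0   → remainder 0, stop. gcd = 12 (last nonzero row C).
So gcd(300, 72) = 12, with Bézout identity 1·300 − 4·72 = 12. Containment (⊇): the Bézout identity exhibits 12 as an element of (300, 72), giving (12) ⊆ (300, 72). Containment (⊆): since 12 | 300 and 12 | 72 (300 = 12·25, 72 = 12·6), every Z-linear combination of 300 and 72 is divisible by 12, so (300, 72) ⊆ (12). Therefore (300, 72) = (12), d = 12.

Final answer: (300, 72) = (12); d = 12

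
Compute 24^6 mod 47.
36

Use repeated squaring. Binary(6) = 110. Walk through the bits of the exponent 6 left-to-right: at each bit after the leading one, square the running value, then multiply by 24 if the bit is 1 (always reducing mod 47):
  bit 1 = 1 (leading): start with 24.
  bit 2 = 1: square 24^2 = 576 ≡ 12; bit is 1, so multiply 12·24 = 288 ≡ 6 (mod 47).
  bit 3 = 0: square 6^2 = 36 (mod 47).
Final value: 24^6 ≡ 36 (mod 47).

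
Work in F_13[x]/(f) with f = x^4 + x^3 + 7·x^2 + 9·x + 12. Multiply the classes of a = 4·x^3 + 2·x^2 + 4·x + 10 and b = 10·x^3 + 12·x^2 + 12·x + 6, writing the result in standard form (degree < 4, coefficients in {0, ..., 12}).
a · b ≡ 5·x^3 + x^2 + 12·x + 7 (mod f(x))

Multiply as integer polynomials: a · b = 40·x^6 + 68·x^5 + 112·x^4 + 196·x^3 + 180·x^2 + 144·x + 60. Reducing coefficients mod 13: a · b ≡ x^6 + 3·x^5 + 8·x^4 + x^3 + 11·x^2 + x + 8. Now divide by f(x) = x^4 + x^3 + 7·x^2 + 9·x + 12 in F_13[x], eliminating the leading term at each step:
  leading term x^6: subtract (x^2)·f(x) = x^6 + x^5 + 7·x^4 + 9·x^3 + 12·x^2, leaving 2·x^5 + x^4 + 5·x^3 + 12·x^2 + x + 8 (coefficients mod 13)
  leading term 2·x^5: subtract (2·x)·f(x) = 2·x^5 + 2·x^4 + x^3 + 5·x^2 + 11·x, leaving 12·x^4 + 4·x^3 + 7·x^2 + 3·x + 8 (coefficients mod 13)
  leading term 12·x^4: subtract (12)·f(x) = 12·x^4 + 12·x^3 + 6·x^2 + 4·x + 1, leaving 5·x^3 + x^2 + 12·x + 7 (coefficients mod 13)
The degree is now < 4, so this is the remainder. Hence a · b ≡ 5·x^3 + x^2 + 12·x + 7 in F_13[x]/(f).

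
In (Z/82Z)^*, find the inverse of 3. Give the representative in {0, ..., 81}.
3^(−1) ≡ 55 (mod 82)

Apply the extended Euclidean algorithm to (82, 3), tracking rows (r, s, t) with s·82 + t·3 = r. Each division r_prev = q·r_cur + r_new produces the new row as (previous row) − q·(current row):
  row A: (82, 1, 0)   [1·82 + 0·3 = 82]
  row B: (3, 0, 1)   [0·82 + 1·3 = 3]
  82 = 27·3 + 1   → row C = row A − 27·row B = (1, 1, −27)   [check: 1·82 − 27·3 = 1]
  3 = 3·1 + 0   → remainder 0, stop. gcd = 1 (last nonzero row C).
The gcd is 1, so 3 is invertible mod 82. The last nonzero row gives 1·82 − 27·3 = 1, so t = −27. So 3^(−1) ≡ −27 ≡ 55 (mod 82). Verify: 3 · 55 = 165 ≡ 1 (mod 82). ✓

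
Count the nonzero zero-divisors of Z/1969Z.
Z/1969Z has 188 nonzero zero-divisors

In Z/1969Z each nonzero element is either a unit (gcd with 1969 is 1) or a zero-divisor (gcd > 1). The number of units is φ(1969): factorise 1969 = 11 · 179, so φ(1969) = (11 − 1) · (179 − 1) = 10 · 178 = 1780. The nonzero elements number 1969 − 1 = 1968. Hence the nonzero zero-divisors number 1968 − 1780 = 188.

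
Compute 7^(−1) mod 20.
Apply the extended Euclidean algorithm to (20, 7), tracking rows (r, s, t) with s·20 + t·7 = r. Each division r_prev = q·r_cur + r_new produces the new row as (previous row) − q·(current row):
  row A: (20, 1, 0)   [1·20 + 0·7 = 20]
  row B: (7, 0, 1)   [0·20 + 1·7 = 7]
  20 = 2·7 + 6   → row C = row A − 2·row B = (6, 1, −2)   [check: 1·20 − 2·7 = 6]
  7 = 1·6 + 1   → row D = row B − 1·row C = (1, −1, 3)   [check: −1·20 + 3·7 = 1]
  6 = 6·1 + 0   → remainder 0, stop. gcd = 1 (last nonzero row D).
The gcd is 1, so 7 is invertible mod 20. The last nonzero row gives −1·20 + 3·7 = 1, so t = 3. So 7^(−1) ≡ 3 (mod 20). Verify: 7 · 3 = 21 ≡ 1 (mod 20). ✓

Final answer: 7^(−1) ≡ 3 (mod 20)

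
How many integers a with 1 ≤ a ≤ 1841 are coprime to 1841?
The number of a ∈ {1, ..., 1841} with gcd(a, 1841) = 1 is by definition Euler's totient φ(1841). φ is multiplicative, with φ(p^e) = p^e − p^(e−1). Factorise 1841 = 7 · 263. Then
  φ(1841) = (7 − 1) · (263 − 1) = 6 · 262 = 1572.
So there are 1572 such integers.

Final answer: 1572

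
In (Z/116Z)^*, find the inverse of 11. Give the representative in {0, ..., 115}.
Apply the extended Euclidean algorithm to (116, 11), tracking rows (r, s, t) with s·116 + t·11 = r. Each division r_prev = q·r_cur + r_new produces the new row as (previous row) − q·(current row):
  row A: (116, 1, 0)   [1·116 + 0·11 = 116]
  row B: (11, 0, 1)   [0·116 + 1·11 = 11]
  116 = 10·11 + 6   → row C = row A − 10·row B = (6, 1, −10)   [check: 1·116 − 10·11 = 6]
  11 = 1·6 + 5   → row D = row B − 1·row C = (5, −1, 11)   [check: −1·116 + 11·11 = 5]
  6 = 1·5 + 1   → row E = row C − 1·row D = (1, 2, −21)   [check: 2·116 − 21·11 = 1]
  5 = 5·1 + 0   → remainder 0, stop. gcd = 1 (last nonzero row E).
The gcd is 1, so 11 is invertible mod 116. The last nonzero row gives 2·116 − 21·11 = 1, so t = −21. So 11^(−1) ≡ −21 ≡ 95 (mod 116). Verify: 11 · 95 = 1045 ≡ 1 (mod 116). ✓

Final answer: 11^(−1) ≡ 95 (mod 116)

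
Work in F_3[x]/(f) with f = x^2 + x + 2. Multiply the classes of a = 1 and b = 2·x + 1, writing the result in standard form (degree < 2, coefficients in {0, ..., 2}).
a · b ≡ 2·x + 1 (mod f(x))

Multiply as integer polynomials: a · b = 2·x + 1. Reducing coefficients mod 3: a · b ≡ 2·x + 1. This already has degree < 2, so no reduction by f is needed. Hence a · b ≡ 2·x + 1 in F_3[x]/(f).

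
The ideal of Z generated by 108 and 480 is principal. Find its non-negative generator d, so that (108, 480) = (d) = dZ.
In the PID Z, (a, b) is generated by gcd(a, b). Compute gcd(480, 108) with the extended Euclidean algorithm, tracking rows (r, s, t) with s·480 + t·108 = r:
  row A: (480, 1, 0)   [1·480 + 0·108 = 480]
  row B: (108, 0, 1)   [0·480 + 1·108 = 108]
  480 = 4·108 + 48   → row C = row A − 4·row B = (48, 1, −4)   [check: 1·480 − 4·108 = 48]
  108 = 2·48 + 12   → row D = row B − 2·row C = (12, −2, 9)   [check: −2·480 + 9·108 = 12]
  48 = 4·12 + 0   → remainder 0, stop. gcd = 12 (last nonzero row D).
So gcd(108, 480) = 12, with Bézout identity −2·480 + 9·108 = 12. Containment (⊇): the Bézout identity exhibits 12 as an element of (108, 480), giving (12) ⊆ (108, 480). Containment (⊆): since 12 | 108 and 12 | 480 (108 = 12·9, 480 = 12·40), every Z-linear combination of 108 and 480 is divisible by 12, so (108, 480) ⊆ (12). Therefore (108, 480) = (12), d = 12.

Final answer: (108, 480) = (12); d = 12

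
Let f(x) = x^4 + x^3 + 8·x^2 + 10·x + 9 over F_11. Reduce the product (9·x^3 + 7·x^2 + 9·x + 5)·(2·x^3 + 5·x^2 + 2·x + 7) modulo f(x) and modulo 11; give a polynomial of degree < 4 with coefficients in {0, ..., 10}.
Multiply as integer polynomials: a · b = 18·x^6 + 59·x^5 + 71·x^4 + 132·x^3 + 92·x^2 + 73·x + 35. Reducing coefficients mod 11: a · b ≡ 7·x^6 + 4·x^5 + 5·x^4 + 4·x^2 + 7·x + 2. Now divide by f(x) = x^4 + x^3 + 8·x^2 + 10·x + 9 in F_11[x], eliminating the leading term at each step:
  leading term 7·x^6: subtract (7·x^2)·f(x) = 7·x^6 + 7·x^5 + x^4 + 4·x^3 + 8·x^2, leaving 8·x^5 + 4·x^4 + 7·x^3 + 7·x^2 + 7·x + 2 (coefficients mod 11)
  leading term 8·x^5: subtract (8·x)·f(x) = 8·x^5 + 8·x^4 + 9·x^3 + 3·x^2 + 6·x, leaving 7·x^4 + 9·x^3 + 4·x^2 + x + 2 (coefficients mod 11)
  leading term 7·x^4: subtract (7)·f(x) = 7·x^4 + 7·x^3 + x^2 + 4·x + 8, leaving 2·x^3 + 3·x^2 + 8·x + 5 (coefficients mod 11)
The degree is now < 4, so this is the remainder. Hence a · b ≡ 2·x^3 + 3·x^2 + 8·x + 5 in F_11[x]/(f).

Final answer: a · b ≡ 2·x^3 + 3·x^2 + 8·x + 5 (mod f(x))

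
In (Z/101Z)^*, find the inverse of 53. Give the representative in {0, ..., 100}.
53^(−1) ≡ 61 (mod 101)

Apply the extended Euclidean algorithm to (101, 53), tracking rows (r, s, t) with s·101 + t·53 = r. Each division r_prev = q·r_cur + r_new produces the new row as (previous row) − q·(current row):
  row A: (101, 1, 0)   [1·101 + 0·53 = 101]
  row B: (53, 0, 1)   [0·101 + 1·53 = 53]
  101 = 1·53 + 48   → row C = row A − 1·row B = (48, 1, −1)   [check: 1·101 − 1·53 = 48]
  53 = 1·48 + 5   → row D = row B − 1·row C = (5, −1, 2)   [check: −1·101 + 2·53 = 5]
  48 = 9·5 + 3   → row E = row C − 9·row D = (3, 10, −19)   [check: 10·101 − 19·53 = 3]
  5 = 1·3 + 2   → row F = row D − 1·row E = (2, −11, 21)   [check: −11·101 + 21·53 = 2]
  3 = 1·2 + 1   → row G = row E − 1·row F = (1, 21, −40)   [check: 21·101 − 40·53 = 1]
  2 = 2·1 + 0   → remainder 0, stop. gcd = 1 (last nonzero row G).
The gcd is 1, so 53 is invertible mod 101. The last nonzero row gives 21·101 − 40·53 = 1, so t = −40. So 53^(−1) ≡ −40 ≡ 61 (mod 101). Verify: 53 · 61 = 3233 ≡ 1 (mod 101). ✓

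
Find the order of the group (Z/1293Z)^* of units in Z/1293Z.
|(Z/1293Z)^*| = 860

(Z/1293Z)^* consists of the classes a with gcd(a, 1293) = 1, so its order is φ(1293). φ is multiplicative, with φ(p^e) = p^e − p^(e−1). Factorise 1293 = 3 · 431. Then
  φ(1293) = (3 − 1) · (431 − 1) = 2 · 430 = 860.
Thus |(Z/1293Z)^*| = 860.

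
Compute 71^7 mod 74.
Use repeated squaring. Binary(7) = 111. Walk through the bits of the exponent 7 left-to-right: at each bit after the leading one, square the running value, then multiply by 71 if the bit is 1 (always reducing mod 74):
  bit 1 = 1 (leading): start with 71.
  bit 2 = 1: square 71^2 = 5041 ≡ 9; bit is 1, so multiply 9·71 = 639 ≡ 47 (mod 74).
  bit 3 = 1: square 47^2 = 2209 ≡ 63; bit is 1, so multiply 63·71 = 4473 ≡ 33 (mod 74).
Final value: 71^7 ≡ 33 (mod 74).

Final answer: 33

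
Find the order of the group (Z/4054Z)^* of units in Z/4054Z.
(Z/4054Z)^* consists of the classes a with gcd(a, 4054) = 1, so its order is φ(4054). φ is multiplicative, with φ(p^e) = p^e − p^(e−1). Factorise 4054 = 2 · 2027. Then
  φ(4054) = (2 − 1) · (2027 − 1) = 1 · 2026 = 2026.
Thus |(Z/4054Z)^*| = 2026.

Final answer: |(Z/4054Z)^*| = 2026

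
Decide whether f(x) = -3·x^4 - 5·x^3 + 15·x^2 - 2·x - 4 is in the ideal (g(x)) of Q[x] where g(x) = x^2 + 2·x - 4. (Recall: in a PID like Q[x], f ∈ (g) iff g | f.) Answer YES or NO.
In Q[x] the ideal (g) consists of all multiples of g, so f ∈ (g) iff g | f, i.e. iff the remainder of f on division by g is 0. Divide f by g (g is monic, so eliminate the leading term of the running remainder at each step):
  leading term -3·x^4: subtract (-3·x^2)·g(x) = -3·x^4 - 6·x^3 + 12·x^2, leaving x^3 + 3·x^2 - 2·x - 4
  leading term x^3: subtract (x)·g(x) = x^3 + 2·x^2 - 4·x, leaving x^2 + 2·x - 4
  leading term x^2: subtract (1)·g(x) = x^2 + 2·x - 4, leaving 0
The remainder is 0, so f(x) = g(x) · h(x) with h(x) = -3·x^2 + x + 1. Hence g | f, i.e. f ∈ (g).

Final answer: YES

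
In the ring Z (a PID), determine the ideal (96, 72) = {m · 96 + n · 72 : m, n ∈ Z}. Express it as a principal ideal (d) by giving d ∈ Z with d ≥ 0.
In the PID Z, (a, b) is generated by gcd(a, b). Compute gcd(96, 72) with the extended Euclidean algorithm, tracking rows (r, s, t) with s·96 + t·72 = r:
  row A: (96, 1, 0)   [1·96 + 0·72 = 96]
  row B: (72, 0, 1)   [0·96 + 1·72 = 72]
  96 = 1·72 + 24   → row C = row A − 1·row B = (24, 1, −1)   [check: 1·96 − 1·72 = 24]
  72 = 3·24 + 0   → remainder 0, stop. gcd = 24 (last nonzero row C).
So gcd(96, 72) = 24, with Bézout identity 1·96 − 1·72 = 24. Containment (⊇): the Bézout identity exhibits 24 as an element of (96, 72), giving (24) ⊆ (96, 72). Containment (⊆): since 24 | 96 and 24 | 72 (96 = 24·4, 72 = 24·3), every Z-linear combination of 96 and 72 is divisible by 24, so (96, 72) ⊆ (24). Therefore (96, 72) = (24), d = 24.

Final answer: (96, 72) = (24); d = 24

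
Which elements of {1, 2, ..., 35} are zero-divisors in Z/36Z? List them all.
An element a ∈ Z/36Z (with a ≠ 0) is a zero-divisor iff gcd(a, 36) > 1 (because a is a unit precisely when gcd(a, n) = 1, and in Z/nZ every nonzero, non-unit element is a zero-divisor). Scan a = 1, ..., 35 and keep those with gcd(a, 36) > 1:
  gcd(2, 36) = 2, gcd(3, 36) = 3, gcd(4, 36) = 4, gcd(6, 36) = 6, gcd(8, 36) = 4, gcd(9, 36) = 9, gcd(10, 36) = 2, gcd(12, 36) = 12, gcd(14, 36) = 2, gcd(15, 36) = 3, gcd(16, 36) = 4, gcd(18, 36) = 18, gcd(20, 36) = 4, gcd(21, 36) = 3, gcd(22, 36) = 2, gcd(24, 36) = 12, gcd(26, 36) = 2, gcd(27, 36) = 9, gcd(28, 36) = 4, gcd(30, 36) = 6, gcd(32, 36) = 4, gcd(33, 36) = 3, gcd(34, 36) = 2.
All other a ∈ {1, ..., 35} have gcd(a, 36) = 1 and are units. So the nonzero zero-divisors are exactly the 23 values of a appearing in this scan.

Final answer: nonzero zero-divisors of Z/36Z = {2, 3, 4, 6, 8, 9, 10, 12, 14, 15, 16, 18, 20, 21, 22, 24, 26, 27, 28, 30, 32, 33, 34}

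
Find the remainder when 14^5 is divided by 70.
14

Use repeated squaring. Binary(5) = 101. Walk through the bits of the exponent 5 left-to-right: at each bit after the leading one, square the running value, then multiply by 14 if the bit is 1 (always reducing mod 70):
  bit 1 = 1 (leading): start with 14.
  bit 2 = 0: square 14^2 = 196 ≡ 56 (mod 70).
  bit 3 = 1: square 56^2 = 3136 ≡ 56; bit is 1, so multiply 56·14 = 784 ≡ 14 (mod 70).
Final value: 14^5 ≡ 14 (mod 70).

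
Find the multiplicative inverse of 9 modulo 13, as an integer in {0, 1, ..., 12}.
9^(−1) ≡ 3 (mod 13)

Apply the extended Euclidean algorithm to (13, 9), tracking rows (r, s, t) with s·13 + t·9 = r. Each division r_prev = q·r_cur + r_new produces the new row as (previous row) − q·(current row):
  row A: (13, 1, 0)   [1·13 + 0·9 = 13]
  row B: (9, 0, 1)   [0·13 + 1·9 = 9]
  13 = 1·9 + 4   → row C = row A − 1·row B = (4, 1, −1)   [check: 1·13 − 1·9 = 4]
  9 = 2·4 + 1   → row D = row B − 2·row C = (1, −2, 3)   [check: −2·13 + 3·9 = 1]
  4 = 4·1 + 0   → remainder 0, stop. gcd = 1 (last nonzero row D).
The gcd is 1, so 9 is invertible mod 13. The last nonzero row gives −2·13 + 3·9 = 1, so t = 3. So 9^(−1) ≡ 3 (mod 13). Verify: 9 · 3 = 27 ≡ 1 (mod 13). ✓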